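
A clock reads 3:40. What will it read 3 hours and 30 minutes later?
Starting time: 3:40
Adding 30 minutes to 40 minutes: 40 + 30 = 70 minutes = 1 hour and 10 minutes
Adding 3 hours: 3 + 3 + 1 (carry) = 7
Final time: 7:10

Final answer: 7:10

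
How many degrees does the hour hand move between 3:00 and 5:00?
The hour hand moves 0.5 degrees per minute.
Time elapsed: 5:00 - 3:00 = 120 minutes
Angular displacement: 120 x 0.5 = 60 degrees

Final answer: 60 degrees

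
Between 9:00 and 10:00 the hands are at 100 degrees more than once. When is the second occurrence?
At t minutes past 9:00, the hour hand is at 30 x 9 + 0.5t degrees and the minute hand is at 6t degrees.
The smaller angle between them is 100 degrees when |30H - 5.5t| = 100 or |30H - 5.5t| = 260.
With H = 9, solve 30 x 9 - 5.5t = +/- target for each target:
  t = (30 x 9 - 100) / 5.5 = 30.91
  t = (30 x 9 + 100) / 5.5 = 67.27 (outside (0, 60))
  t = (30 x 9 - 260) / 5.5 = 1.82
  t = (30 x 9 + 260) / 5.5 = 96.36 (outside (0, 60))
Valid solutions in (0, 60): {1.82, 30.91} minutes.
The second occurrence is t = 30.91 minutes.
The hands form a 100-degree angle at 30.91 minutes past 9:00.

Final answer: 30.91 minutes past 9:00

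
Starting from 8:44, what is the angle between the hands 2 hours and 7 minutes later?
First find the time 2 hours and 7 minutes after 8:44.
Total minutes: 8 x 60 + 44 + 2 x 60 + 7 = 651.
651 mod 720 = 651 minutes = 10:51.
Now compute the angle at 10:51:
Hour hand: 10 x 30 + 51 x 0.5 = 325.5 degrees
Minute hand: 51 x 6 = 306 degrees
Difference: |325.5 - 306| = 19.5 degrees
The angle is 19.5 degrees

Final answer: 19.5 degrees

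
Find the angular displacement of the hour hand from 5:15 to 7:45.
The hour hand moves 0.5 degrees per minute.
Time elapsed: 7:45 - 5:15 = 150 minutes
Angular displacement: 150 x 0.5 = 75 degrees

Final answer: 75 degrees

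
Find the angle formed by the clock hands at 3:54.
Hour hand position: 3 x 30 + 54 x 0.5 = 117 degrees
Minute hand position: 54 x 6 = 324 degrees
Difference: |117 - 324| = 207 degrees
Since 207 > 180, the smaller angle is 360 - 207 = 153 degrees

Final answer: 153 degrees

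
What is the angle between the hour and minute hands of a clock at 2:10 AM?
Hour hand position: 2 x 30 + 10 x 0.5 = 65 degrees
Minute hand position: 10 x 6 = 60 degrees
Difference: |65 - 60| = 5 degrees
The angle between the hands is 5 degrees

Final answer: 5 degrees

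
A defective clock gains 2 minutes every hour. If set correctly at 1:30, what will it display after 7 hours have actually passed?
For every 60 true minutes, the faulty clock advances 60 + 2 = 62 minutes.
True elapsed: 7 hours = 420 minutes.
Faulty clock advances: 420 x 62/60 = 434 minutes (drift: 14 minutes ahead).
Shown time: 1:30 + 434 minutes = 8:44.

Final answer: 8:44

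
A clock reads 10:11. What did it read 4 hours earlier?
Starting time: 10:11 = 611 total minutes past 12:00
Subtracting: 4 hours = 240 minutes
611 - 240 = 371 minutes
= 6 hours and 11 minutes past 12:00 = 6:11

Final answer: 6:11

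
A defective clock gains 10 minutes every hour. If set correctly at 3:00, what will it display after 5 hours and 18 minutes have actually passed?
For every 60 true minutes, the faulty clock advances 60 + 10 = 70 minutes.
True elapsed: 5 hours and 18 minutes = 318 minutes.
Faulty clock advances: 318 x 70/60 = 371 minutes (drift: 53 minutes ahead).
Shown time: 3:00 + 371 minutes = 9:11.

Final answer: 9:11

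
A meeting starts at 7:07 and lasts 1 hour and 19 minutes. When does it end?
Starting time: 7:07
Adding 19 minutes to 7 minutes: 7 + 19 = 26 minutes
Adding 1 hour: 7 + 1 = 8
Final time: 8:26

Final answer: 8:26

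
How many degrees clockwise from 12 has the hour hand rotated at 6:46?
The hour hand moves 30 degrees per hour and 0.5 degrees per minute.
At 6:46: (6) x 30 + 46 x 0.5 = 180 + 23 = 203 degrees

Final answer: 203 degrees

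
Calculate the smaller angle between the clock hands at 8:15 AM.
Hour hand position: 8 x 30 + 15 x 0.5 = 247.5 degrees
Minute hand position: 15 x 6 = 90 degrees
Difference: |247.5 - 90| = 157.5 degrees
The angle between the hands is 157.5 degrees

Final answer: 157.5 degrees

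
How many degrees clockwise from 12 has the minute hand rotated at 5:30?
The minute hand moves 6 degrees per minute.
At 5:30: 30 x 6 = 180 degrees

Final answer: 180 degrees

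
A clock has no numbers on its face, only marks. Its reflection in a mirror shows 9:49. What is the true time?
Reflection across the vertical (12-6) axis maps a hand at angle A degrees to (360 - A) degrees, which sends a reading of T minutes past 12:00 to (720 - T) minutes past 12:00.
Mirror reads 9:49 = 589 minutes past 12:00.
Actual time: (720 - 589) mod 720 = 131 minutes = 2:11.

Final answer: 2:11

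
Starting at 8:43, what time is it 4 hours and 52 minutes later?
Starting time: 8:43
Adding 52 minutes to 43 minutes: 43 + 52 = 95 minutes = 1 hour and 35 minutes
Adding 4 hours: 8 + 4 + 1 (carry) = 13 - 12 = 1
Final time: 1:35

Final answer: 1:35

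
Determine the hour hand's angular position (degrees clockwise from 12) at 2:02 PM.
The hour hand moves 30 degrees per hour and 0.5 degrees per minute.
At 2:02: (2) x 30 + 2 x 0.5 = 60 + 1 = 61 degrees

Final answer: 61 degrees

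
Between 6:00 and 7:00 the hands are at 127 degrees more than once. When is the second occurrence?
At t minutes past 6:00, the hour hand is at 30 x 6 + 0.5t degrees and the minute hand is at 6t degrees.
The smaller angle between them is 127 degrees when |30H - 5.5t| = 127 or |30H - 5.5t| = 233.
With H = 6, solve 30 x 6 - 5.5t = +/- target for each target:
  t = (30 x 6 - 127) / 5.5 = 9.64
  t = (30 x 6 + 127) / 5.5 = 55.82
  t = (30 x 6 - 233) / 5.5 = -9.64 (outside (0, 60))
  t = (30 x 6 + 233) / 5.5 = 75.09 (outside (0, 60))
Valid solutions in (0, 60): {9.64, 55.82} minutes.
The second occurrence is t = 55.82 minutes.
The hands form a 127-degree angle at 55.82 minutes past 6:00.

Final answer: 55.82 minutes past 6:00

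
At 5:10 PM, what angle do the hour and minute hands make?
Hour hand position: 5 x 30 + 10 x 0.5 = 155 degrees
Minute hand position: 10 x 6 = 60 degrees
Difference: |155 - 60| = 95 degrees
The angle between the hands is 95 degrees

Final answer: 95 degrees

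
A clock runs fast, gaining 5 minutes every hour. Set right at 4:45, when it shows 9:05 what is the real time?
For every 60 true minutes, the faulty clock advances 65 minutes, so 1 faulty-clock minute corresponds to 60/65 true minutes.
From 4:45 to 9:05 on the faulty dial is 260 minutes.
True elapsed: 260 x 60/65 = 240 minutes = 4 hours.
True time: 4:45 + 4 hours = 8:45.

Final answer: 8:45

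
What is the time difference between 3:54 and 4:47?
From 3:54 to 4:47:
(4 x 60 + 47) - (3 x 60 + 54) = 287 - 234 = 53 minutes
= 53 minutes

Final answer: 53 minutes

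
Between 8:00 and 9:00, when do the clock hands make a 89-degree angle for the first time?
At t minutes past 8:00, the hour hand is at 30 x 8 + 0.5t degrees and the minute hand is at 6t degrees.
The smaller angle between them is 89 degrees when |30H - 5.5t| = 89 or |30H - 5.5t| = 271.
With H = 8, solve 30 x 8 - 5.5t = +/- target for each target:
  t = (30 x 8 - 89) / 5.5 = 27.45
  t = (30 x 8 + 89) / 5.5 = 59.82
  t = (30 x 8 - 271) / 5.5 = -5.64 (outside (0, 60))
  t = (30 x 8 + 271) / 5.5 = 92.91 (outside (0, 60))
Valid solutions in (0, 60): {27.45, 59.82} minutes.
The first occurrence is t = 27.45 minutes.
The hands form a 89-degree angle at 27.45 minutes past 8:00.

Final answer: 27.45 minutes past 8:00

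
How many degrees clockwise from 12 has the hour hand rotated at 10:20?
The hour hand moves 30 degrees per hour and 0.5 degrees per minute.
At 10:20: (10) x 30 + 20 x 0.5 = 300 + 10 = 310 degrees

Final answer: 310 degrees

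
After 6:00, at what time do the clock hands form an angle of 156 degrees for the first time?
At t minutes past 6:00, the hour hand is at 30 x 6 + 0.5t degrees and the minute hand is at 6t degrees.
The smaller angle between them is 156 degrees when |30H - 5.5t| = 156 or |30H - 5.5t| = 204.
With H = 6, solve 30 x 6 - 5.5t = +/- target for each target:
  t = (30 x 6 - 156) / 5.5 = 4.36
  t = (30 x 6 + 156) / 5.5 = 61.09 (outside (0, 60))
  t = (30 x 6 - 204) / 5.5 = -4.36 (outside (0, 60))
  t = (30 x 6 + 204) / 5.5 = 69.82 (outside (0, 60))
Valid solutions in (0, 60): {4.36} minutes.
The first occurrence is t = 4.36 minutes.
The hands form a 156-degree angle at 4.36 minutes past 6:00.

Final answer: 4.36 minutes past 6:00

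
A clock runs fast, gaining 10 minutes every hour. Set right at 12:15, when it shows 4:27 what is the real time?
For every 60 true minutes, the faulty clock advances 70 minutes, so 1 faulty-clock minute corresponds to 60/70 true minutes.
From 12:15 to 4:27 on the faulty dial is 252 minutes.
True elapsed: 252 x 60/70 = 216 minutes = 3 hours and 36 minutes.
True time: 12:15 + 3 hours and 36 minutes = 3:51.

Final answer: 3:51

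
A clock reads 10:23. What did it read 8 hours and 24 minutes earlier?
Starting time: 10:23 = 623 total minutes past 12:00
Subtracting: 8 hours and 24 minutes = 504 minutes
623 - 504 = 119 minutes
= 1 hour and 59 minutes past 12:00 = 1:59

Final answer: 1:59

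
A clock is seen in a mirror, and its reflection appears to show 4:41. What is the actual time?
Reflection across the vertical (12-6) axis maps a hand at angle A degrees to (360 - A) degrees, which sends a reading of T minutes past 12:00 to (720 - T) minutes past 12:00.
Mirror reads 4:41 = 281 minutes past 12:00.
Actual time: (720 - 281) mod 720 = 439 minutes = 7:19.

Final answer: 7:19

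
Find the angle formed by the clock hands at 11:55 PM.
Hour hand position: 11 x 30 + 55 x 0.5 = 357.5 degrees
Minute hand position: 55 x 6 = 330 degrees
Difference: |357.5 - 330| = 27.5 degrees
The angle between the hands is 27.5 degrees

Final answer: 27.5 degrees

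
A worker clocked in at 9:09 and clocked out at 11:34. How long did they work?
From 9:09 to 11:34:
(11 x 60 + 34) - (9 x 60 + 9) = 694 - 549 = 145 minutes
= 2 hours and 25 minutes

Final answer: 2 hours and 25 minutes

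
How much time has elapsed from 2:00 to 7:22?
From 2:00 to 7:22:
(7 x 60 + 22) - (2 x 60 + 0) = 442 - 120 = 322 minutes
= 5 hours and 22 minutes

Final answer: 5 hours and 22 minutes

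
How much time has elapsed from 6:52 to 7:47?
From 6:52 to 7:47:
(7 x 60 + 47) - (6 x 60 + 52) = 467 - 412 = 55 minutes
= 55 minutes

Final answer: 55 minutes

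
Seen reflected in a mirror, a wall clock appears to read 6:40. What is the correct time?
Reflection across the vertical (12-6) axis maps a hand at angle A degrees to (360 - A) degrees, which sends a reading of T minutes past 12:00 to (720 - T) minutes past 12:00.
Mirror reads 6:40 = 400 minutes past 12:00.
Actual time: (720 - 400) mod 720 = 320 minutes = 5:20.

Final answer: 5:20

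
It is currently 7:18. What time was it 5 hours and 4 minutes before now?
Starting time: 7:18 = 438 total minutes past 12:00
Subtracting: 5 hours and 4 minutes = 304 minutes
438 - 304 = 134 minutes
= 2 hours and 14 minutes past 12:00 = 2:14

Final answer: 2:14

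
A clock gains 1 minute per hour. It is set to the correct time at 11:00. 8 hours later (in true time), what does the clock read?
For every 60 true minutes, the faulty clock advances 60 + 1 = 61 minutes.
True elapsed: 8 hours = 480 minutes.
Faulty clock advances: 480 x 61/60 = 488 minutes (drift: 8 minutes ahead).
Shown time: 11:00 + 488 minutes = 7:08.

Final answer: 7:08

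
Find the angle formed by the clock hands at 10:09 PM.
Hour hand position: 10 x 30 + 9 x 0.5 = 304.5 degrees
Minute hand position: 9 x 6 = 54 degrees
Difference: |304.5 - 54| = 250.5 degrees
Since 250.5 > 180, the smaller angle is 360 - 250.5 = 109.5 degrees

Final answer: 109.5 degrees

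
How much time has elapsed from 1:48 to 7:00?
From 1:48 to 7:00:
(7 x 60 + 0) - (1 x 60 + 48) = 420 - 108 = 312 minutes
= 5 hours and 12 minutes

Final answer: 5 hours and 12 minutes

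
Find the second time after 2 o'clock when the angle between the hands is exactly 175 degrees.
At t minutes past 2:00, the hour hand is at 30 x 2 + 0.5t degrees and the minute hand is at 6t degrees.
The smaller angle between them is 175 degrees when |30H - 5.5t| = 175 or |30H - 5.5t| = 185.
With H = 2, solve 30 x 2 - 5.5t = +/- target for each target:
  t = (30 x 2 - 175) / 5.5 = -20.91 (outside (0, 60))
  t = (30 x 2 + 175) / 5.5 = 42.73
  t = (30 x 2 - 185) / 5.5 = -22.73 (outside (0, 60))
  t = (30 x 2 + 185) / 5.5 = 44.55
Valid solutions in (0, 60): {42.73, 44.55} minutes.
The second occurrence is t = 44.55 minutes.
The hands form a 175-degree angle at 44.55 minutes past 2:00.

Final answer: 44.55 minutes past 2:00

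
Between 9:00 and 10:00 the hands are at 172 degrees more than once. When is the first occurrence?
At t minutes past 9:00, the hour hand is at 30 x 9 + 0.5t degrees and the minute hand is at 6t degrees.
The smaller angle between them is 172 degrees when |30H - 5.5t| = 172 or |30H - 5.5t| = 188.
With H = 9, solve 30 x 9 - 5.5t = +/- target for each target:
  t = (30 x 9 - 172) / 5.5 = 17.82
  t = (30 x 9 + 172) / 5.5 = 80.36 (outside (0, 60))
  t = (30 x 9 - 188) / 5.5 = 14.91
  t = (30 x 9 + 188) / 5.5 = 83.27 (outside (0, 60))
Valid solutions in (0, 60): {14.91, 17.82} minutes.
The first occurrence is t = 14.91 minutes.
The hands form a 172-degree angle at 14.91 minutes past 9:00.

Final answer: 14.91 minutes past 9:00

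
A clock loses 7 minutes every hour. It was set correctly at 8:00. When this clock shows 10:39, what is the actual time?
For every 60 true minutes, the faulty clock advances 53 minutes, so 1 faulty-clock minute corresponds to 60/53 true minutes.
From 8:00 to 10:39 on the faulty dial is 159 minutes.
True elapsed: 159 x 60/53 = 180 minutes = 3 hours.
True time: 8:00 + 3 hours = 11:00.

Final answer: 11:00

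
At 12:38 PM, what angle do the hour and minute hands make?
Hour hand position: 0 x 30 + 38 x 0.5 = 19 degrees
Minute hand position: 38 x 6 = 228 degrees
Difference: |19 - 228| = 209 degrees
Since 209 > 180, the smaller angle is 360 - 209 = 151 degrees

Final answer: 151 degrees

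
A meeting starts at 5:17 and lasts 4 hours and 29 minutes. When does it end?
Starting time: 5:17
Adding 29 minutes to 17 minutes: 17 + 29 = 46 minutes
Adding 4 hours: 5 + 4 = 9
Final time: 9:46

Final answer: 9:46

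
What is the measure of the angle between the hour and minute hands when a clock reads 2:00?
Hour hand position: 2 x 30 + 0 x 0.5 = 60 degrees
Minute hand position: 0 x 6 = 0 degrees
Difference: |60 - 0| = 60 degrees
The angle between the hands is 60 degrees

Final answer: 60 degrees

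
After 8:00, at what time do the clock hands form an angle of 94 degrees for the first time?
At t minutes past 8:00, the hour hand is at 30 x 8 + 0.5t degrees and the minute hand is at 6t degrees.
The smaller angle between them is 94 degrees when |30H - 5.5t| = 94 or |30H - 5.5t| = 266.
With H = 8, solve 30 x 8 - 5.5t = +/- target for each target:
  t = (30 x 8 - 94) / 5.5 = 26.55
  t = (30 x 8 + 94) / 5.5 = 60.73 (outside (0, 60))
  t = (30 x 8 - 266) / 5.5 = -4.73 (outside (0, 60))
  t = (30 x 8 + 266) / 5.5 = 92 (outside (0, 60))
Valid solutions in (0, 60): {26.55} minutes.
The first occurrence is t = 26.55 minutes.
The hands form a 94-degree angle at 26.55 minutes past 8:00.

Final answer: 26.55 minutes past 8:00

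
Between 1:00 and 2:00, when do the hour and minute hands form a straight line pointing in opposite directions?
For hands to be 180 degrees apart: |30H - 5.5t| = 180
With H = 1: t = (30 x 1 + 180)/5.5 = 38.18 or t = (30 x 1 - 180)/5.5 = -27.27
First valid solution (0 < t < 60): t = 38.18 minutes
The hands are opposite at 38.18 minutes past 1:00.

Final answer: 38.18 minutes past 1:00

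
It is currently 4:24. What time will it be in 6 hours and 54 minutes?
Starting time: 4:24
Adding 54 minutes to 24 minutes: 24 + 54 = 78 minutes = 1 hour and 18 minutes
Adding 6 hours: 4 + 6 + 1 (carry) = 11
Final time: 11:18

Final answer: 11:18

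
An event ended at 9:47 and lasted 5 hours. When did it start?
Starting time: 9:47 = 587 total minutes past 12:00
Subtracting: 5 hours = 300 minutes
587 - 300 = 287 minutes
= 4 hours and 47 minutes past 12:00 = 4:47

Final answer: 4:47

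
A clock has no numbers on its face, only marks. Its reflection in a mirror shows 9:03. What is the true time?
Reflection across the vertical (12-6) axis maps a hand at angle A degrees to (360 - A) degrees, which sends a reading of T minutes past 12:00 to (720 - T) minutes past 12:00.
Mirror reads 9:03 = 543 minutes past 12:00.
Actual time: (720 - 543) mod 720 = 177 minutes = 2:57.

Final answer: 2:57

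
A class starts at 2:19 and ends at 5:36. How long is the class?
From 2:19 to 5:36:
(5 x 60 + 36) - (2 x 60 + 19) = 336 - 139 = 197 minutes
= 3 hours and 17 minutes

Final answer: 3 hours and 17 minutes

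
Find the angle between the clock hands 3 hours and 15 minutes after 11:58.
First find the time 3 hours and 15 minutes after 11:58.
Total minutes: 11 x 60 + 58 + 3 x 60 + 15 = 913.
913 mod 720 = 193 minutes = 3:13.
Now compute the angle at 3:13:
Hour hand: 3 x 30 + 13 x 0.5 = 96.5 degrees
Minute hand: 13 x 6 = 78 degrees
Difference: |96.5 - 78| = 18.5 degrees
The angle is 18.5 degrees

Final answer: 18.5 degrees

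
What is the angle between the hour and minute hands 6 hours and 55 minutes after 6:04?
First find the time 6 hours and 55 minutes after 6:04.
Total minutes: 6 x 60 + 4 + 6 x 60 + 55 = 779.
779 mod 720 = 59 minutes = 12:59.
Now compute the angle at 12:59:
Hour hand: 0 x 30 + 59 x 0.5 = 29.5 degrees
Minute hand: 59 x 6 = 354 degrees
Difference: |29.5 - 354| = 324.5 degrees
Smaller angle: 360 - 324.5 = 35.5 degrees

Final answer: 35.5 degrees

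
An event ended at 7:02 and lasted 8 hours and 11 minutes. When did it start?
Starting time: 7:02 = 422 total minutes past 12:00
Subtracting: 8 hours and 11 minutes = 491 minutes
422 - 491 = -69 (negative, add 12 hours = 720) = 651 minutes
= 10 hours and 51 minutes past 12:00 = 10:51

Final answer: 10:51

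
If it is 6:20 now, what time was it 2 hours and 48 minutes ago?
Starting time: 6:20 = 380 total minutes past 12:00
Subtracting: 2 hours and 48 minutes = 168 minutes
380 - 168 = 212 minutes
= 3 hours and 32 minutes past 12:00 = 3:32

Final answer: 3:32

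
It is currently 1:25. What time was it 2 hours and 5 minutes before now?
Starting time: 1:25 = 85 total minutes past 12:00
Subtracting: 2 hours and 5 minutes = 125 minutes
85 - 125 = -40 (negative, add 12 hours = 720) = 680 minutes
= 11 hours and 20 minutes past 12:00 = 11:20

Final answer: 11:20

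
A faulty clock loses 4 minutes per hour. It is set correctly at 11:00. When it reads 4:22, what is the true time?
For every 60 true minutes, the faulty clock advances 56 minutes, so 1 faulty-clock minute corresponds to 60/56 true minutes.
From 11:00 to 4:22 on the faulty dial is 322 minutes.
True elapsed: 322 x 60/56 = 345 minutes = 5 hours and 45 minutes.
True time: 11:00 + 5 hours and 45 minutes = 4:45.

Final answer: 4:45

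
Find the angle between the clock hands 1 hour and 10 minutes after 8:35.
First find the time 1 hour and 10 minutes after 8:35.
Total minutes: 8 x 60 + 35 + 1 x 60 + 10 = 585.
585 mod 720 = 585 minutes = 9:45.
Now compute the angle at 9:45:
Hour hand: 9 x 30 + 45 x 0.5 = 292.5 degrees
Minute hand: 45 x 6 = 270 degrees
Difference: |292.5 - 270| = 22.5 degrees
The angle is 22.5 degrees

Final answer: 22.5 degrees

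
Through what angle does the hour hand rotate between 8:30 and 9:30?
The hour hand moves 0.5 degrees per minute.
Time elapsed: 9:30 - 8:30 = 60 minutes
Angular displacement: 60 x 0.5 = 30 degrees

Final answer: 30 degrees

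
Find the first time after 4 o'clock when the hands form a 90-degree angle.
At t minutes past 4:00, the hour hand is at 30 x 4 + 0.5t degrees and the minute hand is at 6t degrees.
The smaller angle between them is 90 degrees when |30H - 5.5t| = 90 or |30H - 5.5t| = 270.
With H = 4, solve 30 x 4 - 5.5t = +/- target for each target:
  t = (30 x 4 - 90) / 5.5 = 5.45
  t = (30 x 4 + 90) / 5.5 = 38.18
  t = (30 x 4 - 270) / 5.5 = -27.27 (outside (0, 60))
  t = (30 x 4 + 270) / 5.5 = 70.91 (outside (0, 60))
Valid solutions in (0, 60): {5.45, 38.18} minutes.
First occurrence: t = 5.45 minutes.
The hands are at right angles at 5.45 minutes past 4:00.

Final answer: 5.45 minutes past 4:00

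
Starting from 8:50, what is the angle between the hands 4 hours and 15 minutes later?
First find the time 4 hours and 15 minutes after 8:50.
Total minutes: 8 x 60 + 50 + 4 x 60 + 15 = 785.
785 mod 720 = 65 minutes = 1:05.
Now compute the angle at 1:05:
Hour hand: 1 x 30 + 5 x 0.5 = 32.5 degrees
Minute hand: 5 x 6 = 30 degrees
Difference: |32.5 - 30| = 2.5 degrees
The angle is 2.5 degrees

Final answer: 2.5 degrees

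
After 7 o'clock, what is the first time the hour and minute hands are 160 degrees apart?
At t minutes past 7:00, the hour hand is at 30 x 7 + 0.5t degrees and the minute hand is at 6t degrees.
The smaller angle between them is 160 degrees when |30H - 5.5t| = 160 or |30H - 5.5t| = 200.
With H = 7, solve 30 x 7 - 5.5t = +/- target for each target:
  t = (30 x 7 - 160) / 5.5 = 9.09
  t = (30 x 7 + 160) / 5.5 = 67.27 (outside (0, 60))
  t = (30 x 7 - 200) / 5.5 = 1.82
  t = (30 x 7 + 200) / 5.5 = 74.55 (outside (0, 60))
Valid solutions in (0, 60): {1.82, 9.09} minutes.
The first occurrence is t = 1.82 minutes.
The hands form a 160-degree angle at 1.82 minutes past 7:00.

Final answer: 1.82 minutes past 7:00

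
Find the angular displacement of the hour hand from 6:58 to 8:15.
The hour hand moves 0.5 degrees per minute.
Time elapsed: 8:15 - 6:58 = 77 minutes
Angular displacement: 77 x 0.5 = 38.5 degrees

Final answer: 38.5 degrees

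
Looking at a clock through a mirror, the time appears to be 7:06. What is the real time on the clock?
Reflection across the vertical (12-6) axis maps a hand at angle A degrees to (360 - A) degrees, which sends a reading of T minutes past 12:00 to (720 - T) minutes past 12:00.
Mirror reads 7:06 = 426 minutes past 12:00.
Actual time: (720 - 426) mod 720 = 294 minutes = 4:54.

Final answer: 4:54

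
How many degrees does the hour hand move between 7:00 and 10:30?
The hour hand moves 0.5 degrees per minute.
Time elapsed: 10:30 - 7:00 = 210 minutes
Angular displacement: 210 x 0.5 = 105 degrees

Final answer: 105 degrees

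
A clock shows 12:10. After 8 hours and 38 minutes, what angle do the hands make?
First find the time 8 hours and 38 minutes after 12:10.
Total minutes: 12 x 60 + 10 + 8 x 60 + 38 = 1248.
1248 mod 720 = 528 minutes = 8:48.
Now compute the angle at 8:48:
Hour hand: 8 x 30 + 48 x 0.5 = 264 degrees
Minute hand: 48 x 6 = 288 degrees
Difference: |264 - 288| = 24 degrees
The angle is 24 degrees

Final answer: 24 degrees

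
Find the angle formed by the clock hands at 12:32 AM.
Hour hand position: 0 x 30 + 32 x 0.5 = 16 degrees
Minute hand position: 32 x 6 = 192 degrees
Difference: |16 - 192| = 176 degrees
The angle between the hands is 176 degrees

Final answer: 176 degrees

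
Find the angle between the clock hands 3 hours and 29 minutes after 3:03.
First find the time 3 hours and 29 minutes after 3:03.
Total minutes: 3 x 60 + 3 + 3 x 60 + 29 = 392.
392 mod 720 = 392 minutes = 6:32.
Now compute the angle at 6:32:
Hour hand: 6 x 30 + 32 x 0.5 = 196 degrees
Minute hand: 32 x 6 = 192 degrees
Difference: |196 - 192| = 4 degrees
The angle is 4 degrees

Final answer: 4 degrees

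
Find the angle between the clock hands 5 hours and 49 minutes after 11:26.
First find the time 5 hours and 49 minutes after 11:26.
Total minutes: 11 x 60 + 26 + 5 x 60 + 49 = 1035.
1035 mod 720 = 315 minutes = 5:15.
Now compute the angle at 5:15:
Hour hand: 5 x 30 + 15 x 0.5 = 157.5 degrees
Minute hand: 15 x 6 = 90 degrees
Difference: |157.5 - 90| = 67.5 degrees
The angle is 67.5 degrees

Final answer: 67.5 degrees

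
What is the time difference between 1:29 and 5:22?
From 1:29 to 5:22:
(5 x 60 + 22) - (1 x 60 + 29) = 322 - 89 = 233 minutes
= 3 hours and 53 minutes

Final answer: 3 hours and 53 minutes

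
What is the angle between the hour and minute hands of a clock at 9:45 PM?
Hour hand position: 9 x 30 + 45 x 0.5 = 292.5 degrees
Minute hand position: 45 x 6 = 270 degrees
Difference: |292.5 - 270| = 22.5 degrees
The angle between the hands is 22.5 degrees

Final answer: 22.5 degrees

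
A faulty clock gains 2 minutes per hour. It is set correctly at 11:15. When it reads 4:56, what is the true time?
For every 60 true minutes, the faulty clock advances 62 minutes, so 1 faulty-clock minute corresponds to 60/62 true minutes.
From 11:15 to 4:56 on the faulty dial is 341 minutes.
True elapsed: 341 x 60/62 = 330 minutes = 5 hours and 30 minutes.
True time: 11:15 + 5 hours and 30 minutes = 4:45.

Final answer: 4:45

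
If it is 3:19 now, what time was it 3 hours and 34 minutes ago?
Starting time: 3:19 = 199 total minutes past 12:00
Subtracting: 3 hours and 34 minutes = 214 minutes
199 - 214 = -15 (negative, add 12 hours = 720) = 705 minutes
= 11 hours and 45 minutes past 12:00 = 11:45

Final answer: 11:45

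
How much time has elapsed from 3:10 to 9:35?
From 3:10 to 9:35:
(9 x 60 + 35) - (3 x 60 + 10) = 575 - 190 = 385 minutes
= 6 hours and 25 minutes

Final answer: 6 hours and 25 minutes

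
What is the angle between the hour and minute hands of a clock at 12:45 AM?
Hour hand position: 0 x 30 + 45 x 0.5 = 22.5 degrees
Minute hand position: 45 x 6 = 270 degrees
Difference: |22.5 - 270| = 247.5 degrees
Since 247.5 > 180, the smaller angle is 360 - 247.5 = 112.5 degrees

Final answer: 112.5 degrees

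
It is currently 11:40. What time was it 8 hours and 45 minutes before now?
Starting time: 11:40 = 700 total minutes past 12:00
Subtracting: 8 hours and 45 minutes = 525 minutes
700 - 525 = 175 minutes
= 2 hours and 55 minutes past 12:00 = 2:55

Final answer: 2:55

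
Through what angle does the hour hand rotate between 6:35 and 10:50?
The hour hand moves 0.5 degrees per minute.
Time elapsed: 10:50 - 6:35 = 255 minutes
Angular displacement: 255 x 0.5 = 127.5 degrees

Final answer: 127.5 degrees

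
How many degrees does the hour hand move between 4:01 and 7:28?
The hour hand moves 0.5 degrees per minute.
Time elapsed: 7:28 - 4:01 = 207 minutes
Angular displacement: 207 x 0.5 = 103.5 degrees

Final answer: 103.5 degrees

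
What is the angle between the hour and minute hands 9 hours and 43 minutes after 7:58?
First find the time 9 hours and 43 minutes after 7:58.
Total minutes: 7 x 60 + 58 + 9 x 60 + 43 = 1061.
1061 mod 720 = 341 minutes = 5:41.
Now compute the angle at 5:41:
Hour hand: 5 x 30 + 41 x 0.5 = 170.5 degrees
Minute hand: 41 x 6 = 246 degrees
Difference: |170.5 - 246| = 75.5 degrees
The angle is 75.5 degrees

Final answer: 75.5 degrees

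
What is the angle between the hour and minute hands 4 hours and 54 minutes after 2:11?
First find the time 4 hours and 54 minutes after 2:11.
Total minutes: 2 x 60 + 11 + 4 x 60 + 54 = 425.
425 mod 720 = 425 minutes = 7:05.
Now compute the angle at 7:05:
Hour hand: 7 x 30 + 5 x 0.5 = 212.5 degrees
Minute hand: 5 x 6 = 30 degrees
Difference: |212.5 - 30| = 182.5 degrees
Smaller angle: 360 - 182.5 = 177.5 degrees

Final answer: 177.5 degrees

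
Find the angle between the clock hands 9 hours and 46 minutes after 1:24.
First find the time 9 hours and 46 minutes after 1:24.
Total minutes: 1 x 60 + 24 + 9 x 60 + 46 = 670.
670 mod 720 = 670 minutes = 11:10.
Now compute the angle at 11:10:
Hour hand: 11 x 30 + 10 x 0.5 = 335 degrees
Minute hand: 10 x 6 = 60 degrees
Difference: |335 - 60| = 275 degrees
Smaller angle: 360 - 275 = 85 degrees

Final answer: 85 degrees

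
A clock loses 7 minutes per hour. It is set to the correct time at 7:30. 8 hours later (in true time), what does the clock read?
For every 60 true minutes, the faulty clock advances 60 - 7 = 53 minutes.
True elapsed: 8 hours = 480 minutes.
Faulty clock advances: 480 x 53/60 = 424 minutes (drift: 56 minutes behind).
Shown time: 7:30 + 424 minutes = 2:34.

Final answer: 2:34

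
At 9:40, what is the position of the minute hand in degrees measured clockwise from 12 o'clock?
The minute hand moves 6 degrees per minute.
At 9:40: 40 x 6 = 240 degrees

Final answer: 240 degrees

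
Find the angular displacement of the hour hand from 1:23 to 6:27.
The hour hand moves 0.5 degrees per minute.
Time elapsed: 6:27 - 1:23 = 304 minutes
Angular displacement: 304 x 0.5 = 152 degrees

Final answer: 152 degrees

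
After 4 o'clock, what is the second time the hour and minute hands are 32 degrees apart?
At t minutes past 4:00, the hour hand is at 30 x 4 + 0.5t degrees and the minute hand is at 6t degrees.
The smaller angle between them is 32 degrees when |30H - 5.5t| = 32 or |30H - 5.5t| = 328.
With H = 4, solve 30 x 4 - 5.5t = +/- target for each target:
  t = (30 x 4 - 32) / 5.5 = 16
  t = (30 x 4 + 32) / 5.5 = 27.64
  t = (30 x 4 - 328) / 5.5 = -37.82 (outside (0, 60))
  t = (30 x 4 + 328) / 5.5 = 81.45 (outside (0, 60))
Valid solutions in (0, 60): {16, 27.64} minutes.
The second occurrence is t = 27.64 minutes.
The hands form a 32-degree angle at 27.64 minutes past 4:00.

Final answer: 27.64 minutes past 4:00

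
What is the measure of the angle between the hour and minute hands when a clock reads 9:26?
Hour hand position: 9 x 30 + 26 x 0.5 = 283 degrees
Minute hand position: 26 x 6 = 156 degrees
Difference: |283 - 156| = 127 degrees
The angle between the hands is 127 degrees

Final answer: 127 degrees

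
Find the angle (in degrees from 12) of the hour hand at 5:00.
The hour hand moves 30 degrees per hour and 0.5 degrees per minute.
At 5:00: (5) x 30 + 0 x 0.5 = 150 + 0 = 150 degrees

Final answer: 150 degrees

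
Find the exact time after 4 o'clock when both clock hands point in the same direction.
The minute hand gains 5.5 degrees per minute on the hour hand.
At 4:00, the hour hand is at 120 degrees and the minute hand is at 0 degrees.
The gap is 120 degrees. Time to close: 120/5.5 = 60 x 4/11 = 21.82 minutes.
The hands overlap at 21.82 minutes past 4:00.

Final answer: 21.82 minutes past 4:00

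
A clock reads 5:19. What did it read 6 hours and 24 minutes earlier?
Starting time: 5:19 = 319 total minutes past 12:00
Subtracting: 6 hours and 24 minutes = 384 minutes
319 - 384 = -65 (negative, add 12 hours = 720) = 655 minutes
= 10 hours and 55 minutes past 12:00 = 10:55

Final answer: 10:55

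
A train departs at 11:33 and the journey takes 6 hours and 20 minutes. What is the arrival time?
Starting time: 11:33
Adding 20 minutes to 33 minutes: 33 + 20 = 53 minutes
Adding 6 hours: 11 + 6 = 17 - 12 = 5
Final time: 5:53

Final answer: 5:53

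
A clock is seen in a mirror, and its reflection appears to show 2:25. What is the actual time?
Reflection across the vertical (12-6) axis maps a hand at angle A degrees to (360 - A) degrees, which sends a reading of T minutes past 12:00 to (720 - T) minutes past 12:00.
Mirror reads 2:25 = 145 minutes past 12:00.
Actual time: (720 - 145) mod 720 = 575 minutes = 9:35.

Final answer: 9:35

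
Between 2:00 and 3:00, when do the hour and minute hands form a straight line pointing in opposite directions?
For hands to be 180 degrees apart: |30H - 5.5t| = 180
With H = 2: t = (30 x 2 + 180)/5.5 = 43.64 or t = (30 x 2 - 180)/5.5 = -21.82
First valid solution (0 < t < 60): t = 43.64 minutes
The hands are opposite at 43.64 minutes past 2:00.

Final answer: 43.64 minutes past 2:00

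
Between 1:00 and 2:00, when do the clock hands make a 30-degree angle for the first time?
At t minutes past 1:00, the hour hand is at 30 x 1 + 0.5t degrees and the minute hand is at 6t degrees.
The smaller angle between them is 30 degrees when |30H - 5.5t| = 30 or |30H - 5.5t| = 330.
With H = 1, solve 30 x 1 - 5.5t = +/- target for each target:
  t = (30 x 1 - 30) / 5.5 = 0 (outside (0, 60))
  t = (30 x 1 + 30) / 5.5 = 10.91
  t = (30 x 1 - 330) / 5.5 = -54.55 (outside (0, 60))
  t = (30 x 1 + 330) / 5.5 = 65.45 (outside (0, 60))
Valid solutions in (0, 60): {10.91} minutes.
The first occurrence is t = 10.91 minutes.
The hands form a 30-degree angle at 10.91 minutes past 1:00.

Final answer: 10.91 minutes past 1:00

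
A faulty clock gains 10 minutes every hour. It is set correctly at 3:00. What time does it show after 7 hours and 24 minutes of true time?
For every 60 true minutes, the faulty clock advances 60 + 10 = 70 minutes.
True elapsed: 7 hours and 24 minutes = 444 minutes.
Faulty clock advances: 444 x 70/60 = 518 minutes (drift: 74 minutes ahead).
Shown time: 3:00 + 518 minutes = 11:38.

Final answer: 11:38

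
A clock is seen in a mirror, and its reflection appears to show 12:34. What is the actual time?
Reflection across the vertical (12-6) axis maps a hand at angle A degrees to (360 - A) degrees, which sends a reading of T minutes past 12:00 to (720 - T) minutes past 12:00.
Mirror reads 12:34 = 34 minutes past 12:00.
Actual time: (720 - 34) mod 720 = 686 minutes = 11:26.

Final answer: 11:26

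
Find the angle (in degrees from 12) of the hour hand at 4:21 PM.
The hour hand moves 30 degrees per hour and 0.5 degrees per minute.
At 4:21: (4) x 30 + 21 x 0.5 = 120 + 10.5 = 130.5 degrees

Final answer: 130.5 degrees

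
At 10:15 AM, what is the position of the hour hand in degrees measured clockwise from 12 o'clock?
The hour hand moves 30 degrees per hour and 0.5 degrees per minute.
At 10:15: (10) x 30 + 15 x 0.5 = 300 + 7.5 = 307.5 degrees

Final answer: 307.5 degrees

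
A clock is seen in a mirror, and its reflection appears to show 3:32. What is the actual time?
Reflection across the vertical (12-6) axis maps a hand at angle A degrees to (360 - A) degrees, which sends a reading of T minutes past 12:00 to (720 - T) minutes past 12:00.
Mirror reads 3:32 = 212 minutes past 12:00.
Actual time: (720 - 212) mod 720 = 508 minutes = 8:28.

Final answer: 8:28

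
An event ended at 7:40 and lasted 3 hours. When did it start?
Starting time: 7:40 = 460 total minutes past 12:00
Subtracting: 3 hours = 180 minutes
460 - 180 = 280 minutes
= 4 hours and 40 minutes past 12:00 = 4:40

Final answer: 4:40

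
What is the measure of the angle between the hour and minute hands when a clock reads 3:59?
Hour hand position: 3 x 30 + 59 x 0.5 = 119.5 degrees
Minute hand position: 59 x 6 = 354 degrees
Difference: |119.5 - 354| = 234.5 degrees
Since 234.5 > 180, the smaller angle is 360 - 234.5 = 125.5 degrees

Final answer: 125.5 degrees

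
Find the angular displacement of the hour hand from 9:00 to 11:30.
The hour hand moves 0.5 degrees per minute.
Time elapsed: 11:30 - 9:00 = 150 minutes
Angular displacement: 150 x 0.5 = 75 degrees

Final answer: 75 degrees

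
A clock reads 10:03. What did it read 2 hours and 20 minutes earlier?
Starting time: 10:03 = 603 total minutes past 12:00
Subtracting: 2 hours and 20 minutes = 140 minutes
603 - 140 = 463 minutes
= 7 hours and 43 minutes past 12:00 = 7:43

Final answer: 7:43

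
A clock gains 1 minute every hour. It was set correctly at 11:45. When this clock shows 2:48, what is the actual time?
For every 60 true minutes, the faulty clock advances 61 minutes, so 1 faulty-clock minute corresponds to 60/61 true minutes.
From 11:45 to 2:48 on the faulty dial is 183 minutes.
True elapsed: 183 x 60/61 = 180 minutes = 3 hours.
True time: 11:45 + 3 hours = 2:45.

Final answer: 2:45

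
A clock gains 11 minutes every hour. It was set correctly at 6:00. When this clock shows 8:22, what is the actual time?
For every 60 true minutes, the faulty clock advances 71 minutes, so 1 faulty-clock minute corresponds to 60/71 true minutes.
From 6:00 to 8:22 on the faulty dial is 142 minutes.
True elapsed: 142 x 60/71 = 120 minutes = 2 hours.
True time: 6:00 + 2 hours = 8:00.

Final answer: 8:00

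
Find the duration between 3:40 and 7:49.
From 3:40 to 7:49:
(7 x 60 + 49) - (3 x 60 + 40) = 469 - 220 = 249 minutes
= 4 hours and 9 minutes

Final answer: 4 hours and 9 minutes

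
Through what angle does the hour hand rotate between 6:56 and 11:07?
The hour hand moves 0.5 degrees per minute.
Time elapsed: 11:07 - 6:56 = 251 minutes
Angular displacement: 251 x 0.5 = 125.5 degrees

Final answer: 125.5 degrees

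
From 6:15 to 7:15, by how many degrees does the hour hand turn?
The hour hand moves 0.5 degrees per minute.
Time elapsed: 7:15 - 6:15 = 60 minutes
Angular displacement: 60 x 0.5 = 30 degrees

Final answer: 30 degrees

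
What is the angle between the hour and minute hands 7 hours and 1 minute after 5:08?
First find the time 7 hours and 1 minute after 5:08.
Total minutes: 5 x 60 + 8 + 7 x 60 + 1 = 729.
729 mod 720 = 9 minutes = 12:09.
Now compute the angle at 12:09:
Hour hand: 0 x 30 + 9 x 0.5 = 4.5 degrees
Minute hand: 9 x 6 = 54 degrees
Difference: |4.5 - 54| = 49.5 degrees
The angle is 49.5 degrees

Final answer: 49.5 degrees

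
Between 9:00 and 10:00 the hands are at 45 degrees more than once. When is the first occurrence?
At t minutes past 9:00, the hour hand is at 30 x 9 + 0.5t degrees and the minute hand is at 6t degrees.
The smaller angle between them is 45 degrees when |30H - 5.5t| = 45 or |30H - 5.5t| = 315.
With H = 9, solve 30 x 9 - 5.5t = +/- target for each target:
  t = (30 x 9 - 45) / 5.5 = 40.91
  t = (30 x 9 + 45) / 5.5 = 57.27
  t = (30 x 9 - 315) / 5.5 = -8.18 (outside (0, 60))
  t = (30 x 9 + 315) / 5.5 = 106.36 (outside (0, 60))
Valid solutions in (0, 60): {40.91, 57.27} minutes.
The first occurrence is t = 40.91 minutes.
The hands form a 45-degree angle at 40.91 minutes past 9:00.

Final answer: 40.91 minutes past 9:00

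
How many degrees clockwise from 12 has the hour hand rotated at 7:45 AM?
The hour hand moves 30 degrees per hour and 0.5 degrees per minute.
At 7:45: (7) x 30 + 45 x 0.5 = 210 + 22.5 = 232.5 degrees

Final answer: 232.5 degrees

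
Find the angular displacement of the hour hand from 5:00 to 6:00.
The hour hand moves 0.5 degrees per minute.
Time elapsed: 6:00 - 5:00 = 60 minutes
Angular displacement: 60 x 0.5 = 30 degrees

Final answer: 30 degrees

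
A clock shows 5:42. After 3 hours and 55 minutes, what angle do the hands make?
First find the time 3 hours and 55 minutes after 5:42.
Total minutes: 5 x 60 + 42 + 3 x 60 + 55 = 577.
577 mod 720 = 577 minutes = 9:37.
Now compute the angle at 9:37:
Hour hand: 9 x 30 + 37 x 0.5 = 288.5 degrees
Minute hand: 37 x 6 = 222 degrees
Difference: |288.5 - 222| = 66.5 degrees
The angle is 66.5 degrees

Final answer: 66.5 degrees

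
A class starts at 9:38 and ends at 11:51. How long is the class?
From 9:38 to 11:51:
(11 x 60 + 51) - (9 x 60 + 38) = 711 - 578 = 133 minutes
= 2 hours and 13 minutes

Final answer: 2 hours and 13 minutes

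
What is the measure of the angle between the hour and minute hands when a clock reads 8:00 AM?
Hour hand position: 8 x 30 + 0 x 0.5 = 240 degrees
Minute hand position: 0 x 6 = 0 degrees
Difference: |240 - 0| = 240 degrees
Since 240 > 180, the smaller angle is 360 - 240 = 120 degrees

Final answer: 120 degrees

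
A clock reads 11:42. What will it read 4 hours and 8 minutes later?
Starting time: 11:42
Adding 8 minutes to 42 minutes: 42 + 8 = 50 minutes
Adding 4 hours: 11 + 4 = 15 - 12 = 3
Final time: 3:50

Final answer: 3:50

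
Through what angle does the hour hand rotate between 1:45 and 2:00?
The hour hand moves 0.5 degrees per minute.
Time elapsed: 2:00 - 1:45 = 15 minutes
Angular displacement: 15 x 0.5 = 7.5 degrees

Final answer: 7.5 degrees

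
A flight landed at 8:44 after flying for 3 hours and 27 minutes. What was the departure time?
Starting time: 8:44 = 524 total minutes past 12:00
Subtracting: 3 hours and 27 minutes = 207 minutes
524 - 207 = 317 minutes
= 5 hours and 17 minutes past 12:00 = 5:17

Final answer: 5:17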